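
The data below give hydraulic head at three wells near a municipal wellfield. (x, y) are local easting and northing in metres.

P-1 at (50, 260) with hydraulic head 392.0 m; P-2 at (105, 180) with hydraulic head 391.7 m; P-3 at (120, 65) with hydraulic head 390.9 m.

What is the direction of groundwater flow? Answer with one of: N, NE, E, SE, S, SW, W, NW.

Differences from P-1: to P-2 (Δx, Δy, Δh) = (55, -80, -0.3); to P-3 = (70, -195, -1.1).
Solve a·Δx + b·Δy = Δh: det = 55·(-195) − 70·(-80) = -5125.
∂h/∂x = [(-0.3)·(-195) − (-1.1)·(-80)] / -5125 = +0.005756
∂h/∂y = [55·(-1.1) − 70·(-0.3)] / -5125 = +0.007707
Flow = −∇h = (-0.005756 east, -0.007707 north), which points southwest.

SW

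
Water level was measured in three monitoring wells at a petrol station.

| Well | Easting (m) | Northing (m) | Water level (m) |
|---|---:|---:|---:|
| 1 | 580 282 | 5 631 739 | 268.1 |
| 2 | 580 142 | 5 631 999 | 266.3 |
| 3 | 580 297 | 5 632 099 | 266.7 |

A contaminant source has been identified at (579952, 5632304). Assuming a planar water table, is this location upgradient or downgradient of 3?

downgradient

Differences from 1: to 2 (Δx, Δy, Δh) = (-140, 260, -1.8); to 3 = (15, 360, -1.4).
Solve a·Δx + b·Δy = Δh: det = (-140)·360 − 15·260 = -54300.
∂h/∂x = [(-1.8)·360 − (-1.4)·260] / -54300 = +0.005230
∂h/∂y = [(-140)·(-1.4) − 15·(-1.8)] / -54300 = -0.004107
Head at (579952, 5632304) = 268.1 + (+0.005230)·(-330) + (-0.004107)·(565) = 264.05 m.
That is lower than the 266.7 m at 3, so the point is downgradient.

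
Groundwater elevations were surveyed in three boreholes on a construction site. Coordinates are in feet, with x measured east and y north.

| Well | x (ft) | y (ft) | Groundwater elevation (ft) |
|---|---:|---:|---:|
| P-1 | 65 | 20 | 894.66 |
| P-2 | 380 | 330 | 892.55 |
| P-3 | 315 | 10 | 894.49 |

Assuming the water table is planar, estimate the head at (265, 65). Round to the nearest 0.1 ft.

Three-point gradient (reference P-1): Δ to P-2 = (315, 310, -2.11), Δ to P-3 = (250, -10, -0.17).
∂h/∂x = -0.0009151, ∂h/∂y = -0.005877 (det = -80650).
h(265, 65) = 894.66 + (-0.0009151)·(200) + (-0.005877)·(45) = 894.66 -0.183 -0.264 = 894.213 ft.

894.2 ft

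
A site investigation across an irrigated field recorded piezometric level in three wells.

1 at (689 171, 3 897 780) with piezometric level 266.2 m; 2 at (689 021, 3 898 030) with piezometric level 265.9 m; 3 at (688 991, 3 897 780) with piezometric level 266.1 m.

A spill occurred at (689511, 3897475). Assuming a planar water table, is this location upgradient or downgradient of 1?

Differences from 1: to 2 (Δx, Δy, Δh) = (-150, 250, -0.3); to 3 = (-180, 0, -0.1).
Determinant of the coordinate differences = (-150)·0 − (-180)·250 = 45000.
∂h/∂x = [(-0.3)·0 − (-0.1)·250] / 45000 = +0.0005556
∂h/∂y = [(-150)·(-0.1) − (-180)·(-0.3)] / 45000 = -0.0008667
Head at (689511, 3897475) = 266.2 + (+0.0005556)·(340) + (-0.0008667)·(-305) = 266.65 m.
That is higher than the 266.2 m at 1, so the point is upgradient.

upgradient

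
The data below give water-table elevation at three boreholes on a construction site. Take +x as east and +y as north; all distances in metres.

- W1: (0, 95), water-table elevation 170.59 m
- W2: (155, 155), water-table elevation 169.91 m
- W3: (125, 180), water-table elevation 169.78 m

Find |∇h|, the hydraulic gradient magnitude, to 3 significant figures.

With h = a·x + b·y + c and W1 as origin, the differences give:
  155·a + 60·b = -0.68
  125·a + 85·b = -0.81
Eliminate b (×85 and ×60, subtract): 5675·a = -9.200 → a = ∂h/∂x = -0.001621
Back-substitute: b = ∂h/∂y = -0.007145.
|∇h| = √(-0.001621² + -0.007145²) = 0.007327

0.00733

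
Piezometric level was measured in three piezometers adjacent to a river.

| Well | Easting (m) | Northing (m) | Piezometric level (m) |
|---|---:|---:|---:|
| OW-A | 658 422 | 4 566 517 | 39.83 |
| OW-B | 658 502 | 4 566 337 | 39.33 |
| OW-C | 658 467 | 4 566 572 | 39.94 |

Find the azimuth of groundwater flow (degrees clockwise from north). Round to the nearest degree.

With h = a·x + b·y + c and OW-A as origin, the differences give:
  80·a + (-180)·b = -0.50
  45·a + 55·b = +0.11
Eliminate b (×55 and ×(-180), subtract): 12500·a = -7.700 → a = ∂h/∂x = -0.0006160
Back-substitute: b = ∂h/∂y = +0.002504.
Flow direction (−∇h) has components (+0.0006160 E, -0.002504 N).
Azimuth = atan2(E, N) = atan2(+0.0006160, -0.002504) = 166.2° ≈ 166°.

166°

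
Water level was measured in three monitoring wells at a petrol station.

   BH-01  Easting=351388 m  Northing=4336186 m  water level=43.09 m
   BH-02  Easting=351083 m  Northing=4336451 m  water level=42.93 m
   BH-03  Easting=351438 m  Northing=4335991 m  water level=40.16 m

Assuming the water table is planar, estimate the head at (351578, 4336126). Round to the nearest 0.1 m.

Differences from BH-01: to BH-02 (Δx, Δy, Δh) = (-305, 265, -0.16); to BH-03 = (50, -195, -2.93).
Solve a·Δx + b·Δy = Δh: det = (-305)·(-195) − 50·265 = 46225.
∂h/∂x = [(-0.16)·(-195) − (-2.93)·265] / 46225 = +0.01747
∂h/∂y = [(-305)·(-2.93) − 50·(-0.16)] / 46225 = +0.01951
h(351578, 4336126) = 43.09 + (+0.01747)·(190) + (+0.01951)·(-60) = 43.09 +3.320 -1.170 = 45.239 m.

45.2 m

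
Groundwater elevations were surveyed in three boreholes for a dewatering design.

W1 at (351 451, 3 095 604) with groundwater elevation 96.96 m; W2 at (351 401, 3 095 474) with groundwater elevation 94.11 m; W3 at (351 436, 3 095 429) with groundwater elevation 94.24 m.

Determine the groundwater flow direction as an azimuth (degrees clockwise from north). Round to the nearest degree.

237°

Differences from W1: to W2 (Δx, Δy, Δh) = (-50, -130, -2.85); to W3 = (-15, -175, -2.72).
Determinant of the coordinate differences = (-50)·(-175) − (-15)·(-130) = 6800.
∂h/∂x = [(-2.85)·(-175) − (-2.72)·(-130)] / 6800 = +0.02135
∂h/∂y = [(-50)·(-2.72) − (-15)·(-2.85)] / 6800 = +0.01371
Flow direction (−∇h) has components (-0.02135 E, -0.01371 N).
Azimuth = atan2(E, N) = atan2(-0.02135, -0.01371) = 237.3° ≈ 237°.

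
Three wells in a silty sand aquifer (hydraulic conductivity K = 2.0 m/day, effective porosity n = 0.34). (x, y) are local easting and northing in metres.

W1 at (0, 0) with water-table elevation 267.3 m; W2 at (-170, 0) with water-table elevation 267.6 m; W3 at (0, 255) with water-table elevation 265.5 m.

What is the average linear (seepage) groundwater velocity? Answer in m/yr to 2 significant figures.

∂h/∂x = (267.6 − 267.3) / (-170 − 0) = -0.001765
∂h/∂y = (265.5 − 267.3) / (255 − 0) = -0.007059
|∇h| = √(-0.001765² + -0.007059²) = 0.007276
Seepage velocity v = K·i/n = 2.0 × 0.007276 / 0.34 = 0.0428 m/day = 15.63 m/yr.

16 m/yr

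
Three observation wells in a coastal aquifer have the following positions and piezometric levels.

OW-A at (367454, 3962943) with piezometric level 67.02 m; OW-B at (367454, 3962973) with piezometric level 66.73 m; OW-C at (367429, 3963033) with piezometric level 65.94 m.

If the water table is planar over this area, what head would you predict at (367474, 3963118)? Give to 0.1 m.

65.5 m

Three-point gradient (reference OW-A): Δ to OW-B = (0, 30, -0.29), Δ to OW-C = (-25, 90, -1.08).
∂h/∂x = +0.008400, ∂h/∂y = -0.009667 (det = 750).
h(367474, 3963118) = 67.02 + (+0.008400)·(20) + (-0.009667)·(175) = 67.02 +0.168 -1.692 = 65.496 m.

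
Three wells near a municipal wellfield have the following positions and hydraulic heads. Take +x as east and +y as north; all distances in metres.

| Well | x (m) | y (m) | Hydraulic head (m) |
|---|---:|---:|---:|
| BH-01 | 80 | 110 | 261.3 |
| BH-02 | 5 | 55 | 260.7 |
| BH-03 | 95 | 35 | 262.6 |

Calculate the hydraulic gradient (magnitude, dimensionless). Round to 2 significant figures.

Taking BH-01 as reference: BH-02−BH-01 = (-75, -55, -0.6); BH-03−BH-01 = (15, -75, +1.3).
Determinant of the coordinate differences = (-75)·(-75) − 15·(-55) = 6450.
∂h/∂x = [(-0.6)·(-75) − (+1.3)·(-55)] / 6450 = +0.01806
∂h/∂y = [(-75)·(+1.3) − 15·(-0.6)] / 6450 = -0.01372
|∇h| = √(0.01806² + -0.01372²) = 0.02268

0.023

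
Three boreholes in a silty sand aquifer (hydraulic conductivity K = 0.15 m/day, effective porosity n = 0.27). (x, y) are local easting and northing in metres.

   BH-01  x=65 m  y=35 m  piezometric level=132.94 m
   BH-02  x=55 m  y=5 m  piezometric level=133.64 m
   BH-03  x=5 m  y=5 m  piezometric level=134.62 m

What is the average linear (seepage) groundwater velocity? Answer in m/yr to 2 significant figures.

With h = a·x + b·y + c and BH-01 as origin, the differences give:
  (-10)·a + (-30)·b = +0.70
  (-60)·a + (-30)·b = +1.68
Eliminate b (×(-30) and ×(-30), subtract): -1500·a = 29.400 → a = ∂h/∂x = -0.01960
Back-substitute: b = ∂h/∂y = -0.01680.
|∇h| = √(-0.01960² + -0.01680²) = 0.02581
Seepage velocity v = K·i/n = 0.15 × 0.02581 / 0.27 = 0.01434 m/day = 5.238 m/yr.

5.2 m/yr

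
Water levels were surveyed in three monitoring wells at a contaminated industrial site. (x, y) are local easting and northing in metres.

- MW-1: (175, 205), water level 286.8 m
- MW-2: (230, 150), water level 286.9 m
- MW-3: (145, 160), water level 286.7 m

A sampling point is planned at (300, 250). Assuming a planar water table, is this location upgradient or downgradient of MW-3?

With h = a·x + b·y + c and MW-1 as origin, the differences give:
  55·a + (-55)·b = +0.1
  (-30)·a + (-45)·b = -0.1
Eliminate b (×(-45) and ×(-55), subtract): -4125·a = -10.00 → a = ∂h/∂x = +0.002424
Back-substitute: b = ∂h/∂y = +0.0006061.
Head at (300, 250) = 286.8 + (+0.002424)·(125) + (+0.0006061)·(45) = 287.13 m.
That is higher than the 286.7 m at MW-3, so the point is upgradient.

upgradient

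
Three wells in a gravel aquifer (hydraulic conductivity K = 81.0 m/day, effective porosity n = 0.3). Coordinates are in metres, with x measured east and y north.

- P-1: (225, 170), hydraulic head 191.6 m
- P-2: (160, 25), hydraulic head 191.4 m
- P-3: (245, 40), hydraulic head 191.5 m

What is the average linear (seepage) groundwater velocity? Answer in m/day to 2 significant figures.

0.37 m/day

Three-point gradient (reference P-1): Δ to P-2 = (-65, -145, -0.2), Δ to P-3 = (20, -130, -0.1).
∂h/∂x = +0.001013, ∂h/∂y = +0.0009251 (det = 11350).
|∇h| = √(0.001013² + 0.0009251²) = 0.001372
Seepage velocity v = K·i/n = 81.0 × 0.001372 / 0.3 = 0.3704 m/day.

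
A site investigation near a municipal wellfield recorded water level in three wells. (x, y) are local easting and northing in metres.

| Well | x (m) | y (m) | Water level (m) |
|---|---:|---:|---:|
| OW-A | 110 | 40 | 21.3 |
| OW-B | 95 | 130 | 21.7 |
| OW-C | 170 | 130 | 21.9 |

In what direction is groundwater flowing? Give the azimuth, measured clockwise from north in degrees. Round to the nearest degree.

With h = a·x + b·y + c and OW-A as origin, the differences give:
  (-15)·a + 90·b = +0.4
  60·a + 90·b = +0.6
Eliminate b (×90 and ×90, subtract): -6750·a = -18.00 → a = ∂h/∂x = +0.002667
Back-substitute: b = ∂h/∂y = +0.004889.
Flow direction (−∇h) has components (-0.002667 E, -0.004889 N).
Azimuth = atan2(E, N) = atan2(-0.002667, -0.004889) = 208.6° ≈ 209°.

209°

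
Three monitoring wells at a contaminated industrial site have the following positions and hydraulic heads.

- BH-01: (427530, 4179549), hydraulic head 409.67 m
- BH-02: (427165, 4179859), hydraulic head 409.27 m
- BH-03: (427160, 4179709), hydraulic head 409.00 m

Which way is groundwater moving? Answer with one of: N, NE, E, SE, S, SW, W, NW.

SW

With h = a·x + b·y + c and BH-01 as origin, the differences give:
  (-365)·a + 310·b = -0.40
  (-370)·a + 160·b = -0.67
Eliminate b (×160 and ×310, subtract): 56300·a = 143.700 → a = ∂h/∂x = +0.002552
Back-substitute: b = ∂h/∂y = +0.001715.
Flow = −∇h = (-0.002552 east, -0.001715 north), which points southwest.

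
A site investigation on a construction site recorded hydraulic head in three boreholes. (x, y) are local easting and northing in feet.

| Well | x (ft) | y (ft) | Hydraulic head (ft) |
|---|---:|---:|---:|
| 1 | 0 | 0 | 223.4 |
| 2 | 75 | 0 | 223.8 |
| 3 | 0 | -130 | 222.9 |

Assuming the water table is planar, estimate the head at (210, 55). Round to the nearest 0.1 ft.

∂h/∂x = (223.8 − 223.4) / (75 − 0) = +0.005333
∂h/∂y = (222.9 − 223.4) / (-130 − 0) = +0.003846
h(210, 55) = 223.4 + (+0.005333)·(210) + (+0.003846)·(55) = 223.4 +1.120 +0.212 = 224.732 ft.

224.7 ft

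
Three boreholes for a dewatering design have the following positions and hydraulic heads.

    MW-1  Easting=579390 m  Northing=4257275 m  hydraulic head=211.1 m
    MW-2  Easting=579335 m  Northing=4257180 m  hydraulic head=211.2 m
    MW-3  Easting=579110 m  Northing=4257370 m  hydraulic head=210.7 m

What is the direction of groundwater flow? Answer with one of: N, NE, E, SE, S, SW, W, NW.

NW

Differences from MW-1: to MW-2 (Δx, Δy, Δh) = (-55, -95, +0.1); to MW-3 = (-280, 95, -0.4).
Solve a·Δx + b·Δy = Δh: det = (-55)·95 − (-280)·(-95) = -31825.
∂h/∂x = [(+0.1)·95 − (-0.4)·(-95)] / -31825 = +0.0008955
∂h/∂y = [(-55)·(-0.4) − (-280)·(+0.1)] / -31825 = -0.001571
Flow = −∇h = (-0.0008955 east, +0.001571 north), which points northwest.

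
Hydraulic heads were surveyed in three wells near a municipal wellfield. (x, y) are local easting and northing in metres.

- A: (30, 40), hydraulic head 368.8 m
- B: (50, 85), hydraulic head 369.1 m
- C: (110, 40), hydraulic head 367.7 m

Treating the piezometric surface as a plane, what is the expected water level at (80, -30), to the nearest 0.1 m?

367.2 m

With h = a·x + b·y + c and A as origin, the differences give:
  20·a + 45·b = +0.3
  80·a + 0·b = -1.1
Eliminate b (×0 and ×45, subtract): -3600·a = 49.50 → a = ∂h/∂x = -0.01375
Back-substitute: b = ∂h/∂y = +0.01278.
h(80, -30) = 368.8 + (-0.01375)·(50) + (+0.01278)·(-70) = 368.8 -0.688 -0.894 = 367.218 m.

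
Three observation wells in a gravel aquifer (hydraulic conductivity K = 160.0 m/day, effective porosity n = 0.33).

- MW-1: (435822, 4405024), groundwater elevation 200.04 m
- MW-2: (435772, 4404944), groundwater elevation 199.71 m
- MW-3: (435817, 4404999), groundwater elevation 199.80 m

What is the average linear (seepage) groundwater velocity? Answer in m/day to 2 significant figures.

With h = a·x + b·y + c and MW-1 as origin, the differences give:
  (-50)·a + (-80)·b = -0.33
  (-5)·a + (-25)·b = -0.24
Eliminate b (×(-25) and ×(-80), subtract): 850·a = -10.950 → a = ∂h/∂x = -0.01288
Back-substitute: b = ∂h/∂y = +0.01218.
|∇h| = √(-0.01288² + 0.01218²) = 0.01773
Seepage velocity v = K·i/n = 160.0 × 0.01773 / 0.33 = 8.596 m/day.

8.6 m/day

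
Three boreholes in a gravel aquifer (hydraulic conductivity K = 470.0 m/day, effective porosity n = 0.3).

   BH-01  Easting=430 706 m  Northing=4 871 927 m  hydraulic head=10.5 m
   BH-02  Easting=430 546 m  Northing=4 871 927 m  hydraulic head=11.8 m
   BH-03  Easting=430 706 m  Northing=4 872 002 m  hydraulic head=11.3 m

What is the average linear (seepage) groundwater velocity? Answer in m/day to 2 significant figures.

21 m/day

∂h/∂x = (11.8 − 10.5) / (430546 − 430706) = -0.008125
∂h/∂y = (11.3 − 10.5) / (4872002 − 4871927) = +0.01067
|∇h| = √(-0.008125² + 0.01067²) = 0.01341
Seepage velocity v = K·i/n = 470.0 × 0.01341 / 0.3 = 21.01 m/day.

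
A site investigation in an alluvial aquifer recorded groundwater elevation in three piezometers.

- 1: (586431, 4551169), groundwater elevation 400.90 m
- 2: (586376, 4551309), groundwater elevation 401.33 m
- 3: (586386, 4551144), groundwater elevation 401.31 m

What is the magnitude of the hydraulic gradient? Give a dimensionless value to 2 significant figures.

0.0089

With h = a·x + b·y + c and 1 as origin, the differences give:
  (-55)·a + 140·b = +0.43
  (-45)·a + (-25)·b = +0.41
Eliminate b (×(-25) and ×140, subtract): 7675·a = -68.150 → a = ∂h/∂x = -0.008879
Back-substitute: b = ∂h/∂y = -0.0004169.
|∇h| = √(-0.008879² + -0.0004169²) = 0.008889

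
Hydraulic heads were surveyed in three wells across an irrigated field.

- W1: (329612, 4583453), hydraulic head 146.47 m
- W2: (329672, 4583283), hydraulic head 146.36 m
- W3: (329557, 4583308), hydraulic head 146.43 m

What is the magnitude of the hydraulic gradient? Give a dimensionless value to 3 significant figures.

0.000690

Three-point gradient (reference W1): Δ to W2 = (60, -170, -0.11), Δ to W3 = (-55, -145, -0.04).
∂h/∂x = -0.0005069, ∂h/∂y = +0.0004681 (det = -18050).
|∇h| = √(-0.0005069² + 0.0004681²) = 0.00069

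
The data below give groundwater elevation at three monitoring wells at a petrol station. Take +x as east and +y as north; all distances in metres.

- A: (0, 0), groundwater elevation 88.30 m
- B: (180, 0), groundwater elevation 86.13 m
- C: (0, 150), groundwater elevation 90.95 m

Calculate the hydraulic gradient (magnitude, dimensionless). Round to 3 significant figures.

0.0214

∂h/∂x = (86.13 − 88.30) / (180 − 0) = -0.01206
∂h/∂y = (90.95 − 88.30) / (150 − 0) = +0.01767
|∇h| = √(-0.01206² + 0.01767²) = 0.02139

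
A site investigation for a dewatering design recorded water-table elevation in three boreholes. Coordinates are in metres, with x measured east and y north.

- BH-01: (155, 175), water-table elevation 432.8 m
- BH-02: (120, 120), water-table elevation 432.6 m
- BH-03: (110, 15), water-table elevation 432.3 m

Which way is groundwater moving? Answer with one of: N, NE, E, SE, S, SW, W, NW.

SW

With h = a·x + b·y + c and BH-01 as origin, the differences give:
  (-35)·a + (-55)·b = -0.2
  (-45)·a + (-160)·b = -0.5
Eliminate b (×(-160) and ×(-55), subtract): 3125·a = 4.50 → a = ∂h/∂x = +0.001440
Back-substitute: b = ∂h/∂y = +0.002720.
Flow = −∇h = (-0.001440 east, -0.002720 north), which points southwest.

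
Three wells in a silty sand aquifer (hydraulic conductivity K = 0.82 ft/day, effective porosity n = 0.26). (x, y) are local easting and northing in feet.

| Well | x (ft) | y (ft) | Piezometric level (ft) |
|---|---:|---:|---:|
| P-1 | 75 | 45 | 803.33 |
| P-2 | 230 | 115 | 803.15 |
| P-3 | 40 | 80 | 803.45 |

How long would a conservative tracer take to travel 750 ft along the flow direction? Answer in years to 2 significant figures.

With h = a·x + b·y + c and P-1 as origin, the differences give:
  155·a + 70·b = -0.18
  (-35)·a + 35·b = +0.12
Eliminate b (×35 and ×70, subtract): 7875·a = -14.700 → a = ∂h/∂x = -0.001867
Back-substitute: b = ∂h/∂y = +0.001562.
|∇h| = √(-0.001867² + 0.001562²) = 0.002434
Seepage velocity v = K·i/n = 0.82 × 0.002434 / 0.26 = 0.007676 ft/day.
t = 750 / 0.007676 = 9.771e+04 days = 268 years.

270 years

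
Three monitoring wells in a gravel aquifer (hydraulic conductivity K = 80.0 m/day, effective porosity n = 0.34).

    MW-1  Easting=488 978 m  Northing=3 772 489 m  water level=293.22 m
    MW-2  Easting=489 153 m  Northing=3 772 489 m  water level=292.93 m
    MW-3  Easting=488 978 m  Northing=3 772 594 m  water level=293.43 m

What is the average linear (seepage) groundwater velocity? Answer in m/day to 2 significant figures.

∂h/∂x = (292.93 − 293.22) / (489153 − 488978) = -0.001657
∂h/∂y = (293.43 − 293.22) / (3772594 − 3772489) = +0.002000
|∇h| = √(-0.001657² + 0.002000²) = 0.002597
Seepage velocity v = K·i/n = 80.0 × 0.002597 / 0.34 = 0.6111 m/day.

0.61 m/day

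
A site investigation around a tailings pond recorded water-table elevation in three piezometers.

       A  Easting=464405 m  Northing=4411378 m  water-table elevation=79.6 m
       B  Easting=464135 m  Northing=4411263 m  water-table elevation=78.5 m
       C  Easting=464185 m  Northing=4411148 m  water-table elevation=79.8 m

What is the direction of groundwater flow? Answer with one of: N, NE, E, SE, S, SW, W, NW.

Three-point gradient (reference A): Δ to B = (-270, -115, -1.1), Δ to C = (-220, -230, +0.2).
∂h/∂x = +0.007500, ∂h/∂y = -0.008043 (det = 36800).
Flow = −∇h = (-0.007500 east, +0.008043 north), which points northwest.

NW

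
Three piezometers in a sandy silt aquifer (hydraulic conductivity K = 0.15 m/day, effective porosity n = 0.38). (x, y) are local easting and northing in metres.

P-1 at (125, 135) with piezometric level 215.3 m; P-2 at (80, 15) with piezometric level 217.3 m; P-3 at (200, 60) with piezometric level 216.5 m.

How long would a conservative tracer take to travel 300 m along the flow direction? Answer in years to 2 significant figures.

Taking P-1 as reference: P-2−P-1 = (-45, -120, +2.0); P-3−P-1 = (75, -75, +1.2).
Determinant of the coordinate differences = (-45)·(-75) − 75·(-120) = 12375.
∂h/∂x = [(+2.0)·(-75) − (+1.2)·(-120)] / 12375 = -0.0004848
∂h/∂y = [(-45)·(+1.2) − 75·(+2.0)] / 12375 = -0.01648
|∇h| = √(-0.0004848² + -0.01648²) = 0.01649
Seepage velocity v = K·i/n = 0.15 × 0.01649 / 0.38 = 0.006509 m/day.
t = 300 / 0.006509 = 4.609e+04 days = 126 years.

130 years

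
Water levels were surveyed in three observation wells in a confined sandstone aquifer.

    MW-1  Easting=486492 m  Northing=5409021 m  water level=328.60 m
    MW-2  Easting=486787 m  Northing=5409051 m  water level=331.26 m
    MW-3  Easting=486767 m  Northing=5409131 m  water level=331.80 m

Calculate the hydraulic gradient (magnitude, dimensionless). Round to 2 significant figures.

0.012

Differences from MW-1: to MW-2 (Δx, Δy, Δh) = (295, 30, +2.66); to MW-3 = (275, 110, +3.20).
Solve a·Δx + b·Δy = Δh: det = 295·110 − 275·30 = 24200.
∂h/∂x = [(+2.66)·110 − (+3.20)·30] / 24200 = +0.008124
∂h/∂y = [295·(+3.20) − 275·(+2.66)] / 24200 = +0.008781
|∇h| = √(0.008124² + 0.008781²) = 0.01196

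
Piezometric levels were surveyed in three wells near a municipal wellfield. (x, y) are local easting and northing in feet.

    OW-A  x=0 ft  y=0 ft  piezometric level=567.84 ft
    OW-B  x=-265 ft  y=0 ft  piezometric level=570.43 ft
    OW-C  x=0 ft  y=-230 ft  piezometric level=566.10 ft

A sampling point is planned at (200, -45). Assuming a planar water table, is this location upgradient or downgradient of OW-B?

downgradient

∂h/∂x = (570.43 − 567.84) / (-265 − 0) = -0.009774
∂h/∂y = (566.10 − 567.84) / (-230 − 0) = +0.007565
Head at (200, -45) = 567.84 + (-0.009774)·(200) + (+0.007565)·(-45) = 565.54 ft.
That is lower than the 570.43 ft at OW-B, so the point is downgradient.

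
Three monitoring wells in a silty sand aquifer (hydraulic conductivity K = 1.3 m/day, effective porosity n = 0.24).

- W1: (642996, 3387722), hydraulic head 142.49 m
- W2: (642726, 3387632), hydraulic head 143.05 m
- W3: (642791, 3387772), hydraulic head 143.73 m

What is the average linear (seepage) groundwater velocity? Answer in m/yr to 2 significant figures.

With h = a·x + b·y + c and W1 as origin, the differences give:
  (-270)·a + (-90)·b = +0.56
  (-205)·a + 50·b = +1.24
Eliminate b (×50 and ×(-90), subtract): -31950·a = 139.600 → a = ∂h/∂x = -0.004369
Back-substitute: b = ∂h/∂y = +0.006886.
|∇h| = √(-0.004369² + 0.006886²) = 0.008155
Seepage velocity v = K·i/n = 1.3 × 0.008155 / 0.24 = 0.04417 m/day = 16.13 m/yr.

16 m/yr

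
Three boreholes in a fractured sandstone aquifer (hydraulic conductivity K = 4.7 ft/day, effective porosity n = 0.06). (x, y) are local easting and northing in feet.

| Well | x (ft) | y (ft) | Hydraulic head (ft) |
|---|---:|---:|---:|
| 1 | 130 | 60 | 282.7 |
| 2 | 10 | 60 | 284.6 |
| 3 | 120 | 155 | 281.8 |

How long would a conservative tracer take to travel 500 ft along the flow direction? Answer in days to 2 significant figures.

330 days

With h = a·x + b·y + c and 1 as origin, the differences give:
  (-120)·a + 0·b = +1.9
  (-10)·a + 95·b = -0.9
Eliminate b (×95 and ×0, subtract): -11400·a = 180.50 → a = ∂h/∂x = -0.01583
Back-substitute: b = ∂h/∂y = -0.01114.
|∇h| = √(-0.01583² + -0.01114²) = 0.01936
Seepage velocity v = K·i/n = 4.7 × 0.01936 / 0.06 = 1.517 ft/day.
t = 500 / 1.517 = 329.6 days.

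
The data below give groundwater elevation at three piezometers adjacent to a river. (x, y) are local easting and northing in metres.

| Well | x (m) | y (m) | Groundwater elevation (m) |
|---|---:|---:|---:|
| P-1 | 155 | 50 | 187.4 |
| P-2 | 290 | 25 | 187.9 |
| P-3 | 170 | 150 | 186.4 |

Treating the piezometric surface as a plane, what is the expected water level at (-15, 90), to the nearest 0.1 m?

With h = a·x + b·y + c and P-1 as origin, the differences give:
  135·a + (-25)·b = +0.5
  15·a + 100·b = -1.0
Eliminate b (×100 and ×(-25), subtract): 13875·a = 25.00 → a = ∂h/∂x = +0.001802
Back-substitute: b = ∂h/∂y = -0.01027.
h(-15, 90) = 187.4 + (+0.001802)·(-170) + (-0.01027)·(40) = 187.4 -0.306 -0.411 = 186.683 m.

186.7 m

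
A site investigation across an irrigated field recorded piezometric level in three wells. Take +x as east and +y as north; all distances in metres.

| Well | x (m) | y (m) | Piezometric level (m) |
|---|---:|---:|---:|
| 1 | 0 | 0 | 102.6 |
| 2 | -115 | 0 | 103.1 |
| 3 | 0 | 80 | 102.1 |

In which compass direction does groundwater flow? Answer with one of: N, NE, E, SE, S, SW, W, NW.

∂h/∂x = (103.1 − 102.6) / (-115 − 0) = -0.004348
∂h/∂y = (102.1 − 102.6) / (80 − 0) = -0.006250
Flow = −∇h = (+0.004348 east, +0.006250 north), which points northeast.

NE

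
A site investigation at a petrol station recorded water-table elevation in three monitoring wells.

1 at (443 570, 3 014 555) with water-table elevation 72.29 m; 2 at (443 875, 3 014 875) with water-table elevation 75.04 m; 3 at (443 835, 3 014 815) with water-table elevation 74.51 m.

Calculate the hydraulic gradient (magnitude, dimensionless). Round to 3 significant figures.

0.00943

Taking 1 as reference: 2−1 = (305, 320, +2.75); 3−1 = (265, 260, +2.22).
Determinant of the coordinate differences = 305·260 − 265·320 = -5500.
∂h/∂x = [(+2.75)·260 − (+2.22)·320] / -5500 = -0.0008364
∂h/∂y = [305·(+2.22) − 265·(+2.75)] / -5500 = +0.009391
|∇h| = √(-0.0008364² + 0.009391²) = 0.009428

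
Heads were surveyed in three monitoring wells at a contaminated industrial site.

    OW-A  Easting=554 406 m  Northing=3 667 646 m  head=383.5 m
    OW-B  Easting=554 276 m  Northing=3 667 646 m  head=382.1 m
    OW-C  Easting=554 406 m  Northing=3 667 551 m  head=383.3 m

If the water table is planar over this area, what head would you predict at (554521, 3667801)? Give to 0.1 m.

∂h/∂x = (382.1 − 383.5) / (554276 − 554406) = +0.01077
∂h/∂y = (383.3 − 383.5) / (3667551 − 3667646) = +0.002105
h(554521, 3667801) = 383.5 + (+0.01077)·(115) + (+0.002105)·(155) = 383.5 +1.238 +0.326 = 385.065 m.

385.1 m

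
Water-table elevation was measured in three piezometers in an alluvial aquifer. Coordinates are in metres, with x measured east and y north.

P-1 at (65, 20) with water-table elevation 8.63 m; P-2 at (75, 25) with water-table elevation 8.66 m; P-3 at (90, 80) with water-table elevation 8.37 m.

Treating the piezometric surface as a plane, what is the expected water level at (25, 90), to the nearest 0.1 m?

With h = a·x + b·y + c and P-1 as origin, the differences give:
  10·a + 5·b = +0.03
  25·a + 60·b = -0.26
Eliminate b (×60 and ×5, subtract): 475·a = 3.100 → a = ∂h/∂x = +0.006526
Back-substitute: b = ∂h/∂y = -0.007053.
h(25, 90) = 8.63 + (+0.006526)·(-40) + (-0.007053)·(70) = 8.63 -0.261 -0.494 = 7.875 m.

7.9 m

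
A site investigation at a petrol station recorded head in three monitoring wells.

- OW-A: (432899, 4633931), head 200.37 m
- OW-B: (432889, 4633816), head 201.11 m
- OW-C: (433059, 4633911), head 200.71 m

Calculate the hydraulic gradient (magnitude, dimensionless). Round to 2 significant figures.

With h = a·x + b·y + c and OW-A as origin, the differences give:
  (-10)·a + (-115)·b = +0.74
  160·a + (-20)·b = +0.34
Eliminate b (×(-20) and ×(-115), subtract): 18600·a = 24.300 → a = ∂h/∂x = +0.001306
Back-substitute: b = ∂h/∂y = -0.006548.
|∇h| = √(0.001306² + -0.006548²) = 0.006677

0.0067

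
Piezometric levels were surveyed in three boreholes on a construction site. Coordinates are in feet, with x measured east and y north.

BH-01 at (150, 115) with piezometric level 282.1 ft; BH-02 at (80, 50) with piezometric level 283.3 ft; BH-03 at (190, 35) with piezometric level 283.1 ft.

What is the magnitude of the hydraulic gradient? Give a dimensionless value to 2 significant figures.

0.015

Differences from BH-01: to BH-02 (Δx, Δy, Δh) = (-70, -65, +1.2); to BH-03 = (40, -80, +1.0).
Solve a·Δx + b·Δy = Δh: det = (-70)·(-80) − 40·(-65) = 8200.
∂h/∂x = [(+1.2)·(-80) − (+1.0)·(-65)] / 8200 = -0.003780
∂h/∂y = [(-70)·(+1.0) − 40·(+1.2)] / 8200 = -0.01439
|∇h| = √(-0.003780² + -0.01439²) = 0.01488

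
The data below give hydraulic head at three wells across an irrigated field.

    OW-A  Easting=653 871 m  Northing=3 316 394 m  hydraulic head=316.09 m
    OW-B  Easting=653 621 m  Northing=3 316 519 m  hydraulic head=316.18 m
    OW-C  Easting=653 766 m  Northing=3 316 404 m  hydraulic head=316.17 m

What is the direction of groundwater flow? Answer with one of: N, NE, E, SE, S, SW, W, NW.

NE

Differences from OW-A: to OW-B (Δx, Δy, Δh) = (-250, 125, +0.09); to OW-C = (-105, 10, +0.08).
Solve a·Δx + b·Δy = Δh: det = (-250)·10 − (-105)·125 = 10625.
∂h/∂x = [(+0.09)·10 − (+0.08)·125] / 10625 = -0.0008565
∂h/∂y = [(-250)·(+0.08) − (-105)·(+0.09)] / 10625 = -0.0009929
Flow = −∇h = (+0.0008565 east, +0.0009929 north), which points northeast.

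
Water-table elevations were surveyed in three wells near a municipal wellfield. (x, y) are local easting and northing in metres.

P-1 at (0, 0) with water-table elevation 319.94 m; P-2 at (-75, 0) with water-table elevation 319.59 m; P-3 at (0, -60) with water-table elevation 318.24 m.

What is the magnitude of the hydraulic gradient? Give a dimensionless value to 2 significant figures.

0.029

∂h/∂x = (319.59 − 319.94) / (-75 − 0) = +0.004667
∂h/∂y = (318.24 − 319.94) / (-60 − 0) = +0.02833
|∇h| = √(0.004667² + 0.02833²) = 0.02871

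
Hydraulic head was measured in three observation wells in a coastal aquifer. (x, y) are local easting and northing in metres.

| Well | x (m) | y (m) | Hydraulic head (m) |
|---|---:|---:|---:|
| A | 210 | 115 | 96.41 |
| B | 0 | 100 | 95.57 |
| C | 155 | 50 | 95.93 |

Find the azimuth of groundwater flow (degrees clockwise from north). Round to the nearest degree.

Taking A as reference: B−A = (-210, -15, -0.84); C−A = (-55, -65, -0.48).
Determinant of the coordinate differences = (-210)·(-65) − (-55)·(-15) = 12825.
∂h/∂x = [(-0.84)·(-65) − (-0.48)·(-15)] / 12825 = +0.003696
∂h/∂y = [(-210)·(-0.48) − (-55)·(-0.84)] / 12825 = +0.004257
Flow direction (−∇h) has components (-0.003696 E, -0.004257 N).
Azimuth = atan2(E, N) = atan2(-0.003696, -0.004257) = 221.0° ≈ 221°.

221°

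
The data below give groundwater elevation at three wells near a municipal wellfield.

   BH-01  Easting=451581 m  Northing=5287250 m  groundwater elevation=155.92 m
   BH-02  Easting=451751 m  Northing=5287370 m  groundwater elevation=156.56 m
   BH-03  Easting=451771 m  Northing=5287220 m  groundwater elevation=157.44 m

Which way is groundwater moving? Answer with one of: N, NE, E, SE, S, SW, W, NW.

NW

Differences from BH-01: to BH-02 (Δx, Δy, Δh) = (170, 120, +0.64); to BH-03 = (190, -30, +1.52).
Solve a·Δx + b·Δy = Δh: det = 170·(-30) − 190·120 = -27900.
∂h/∂x = [(+0.64)·(-30) − (+1.52)·120] / -27900 = +0.007226
∂h/∂y = [170·(+1.52) − 190·(+0.64)] / -27900 = -0.004903
Flow = −∇h = (-0.007226 east, +0.004903 north), which points northwest.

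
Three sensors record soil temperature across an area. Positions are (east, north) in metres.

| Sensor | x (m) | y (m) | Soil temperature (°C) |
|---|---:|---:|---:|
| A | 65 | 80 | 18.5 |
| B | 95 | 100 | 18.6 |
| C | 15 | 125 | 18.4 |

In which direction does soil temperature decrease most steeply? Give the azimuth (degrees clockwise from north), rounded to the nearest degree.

253°

With T = a·x + b·y + c and A as origin, the differences give:
  30·a + 20·b = +0.1
  (-50)·a + 45·b = -0.1
Eliminate b (×45 and ×20, subtract): 2350·a = 6.50 → a = ∂T/∂x = +0.002766
Back-substitute: b = ∂T/∂y = +0.0008511.
Steepest decrease is along −∇f: components (-0.002766 E, -0.0008511 N).
Azimuth = atan2(-0.002766, -0.0008511) = 252.9° ≈ 253°.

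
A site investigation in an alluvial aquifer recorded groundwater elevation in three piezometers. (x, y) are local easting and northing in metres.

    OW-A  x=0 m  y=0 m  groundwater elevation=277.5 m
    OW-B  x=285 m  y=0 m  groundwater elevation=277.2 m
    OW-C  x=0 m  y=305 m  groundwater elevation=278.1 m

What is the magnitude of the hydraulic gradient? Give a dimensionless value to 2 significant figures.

∂h/∂x = (277.2 − 277.5) / (285 − 0) = -0.001053
∂h/∂y = (278.1 − 277.5) / (305 − 0) = +0.001967
|∇h| = √(-0.001053² + 0.001967²) = 0.002231

0.0022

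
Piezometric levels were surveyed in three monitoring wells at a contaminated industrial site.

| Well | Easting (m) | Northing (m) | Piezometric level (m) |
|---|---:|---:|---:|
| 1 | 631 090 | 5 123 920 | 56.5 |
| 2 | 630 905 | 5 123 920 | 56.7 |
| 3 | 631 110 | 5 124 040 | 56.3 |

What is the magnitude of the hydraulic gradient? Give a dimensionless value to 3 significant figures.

0.00184

Three-point gradient (reference 1): Δ to 2 = (-185, 0, +0.2), Δ to 3 = (20, 120, -0.2).
∂h/∂x = -0.001081, ∂h/∂y = -0.001486 (det = -22200).
|∇h| = √(-0.001081² + -0.001486²) = 0.001838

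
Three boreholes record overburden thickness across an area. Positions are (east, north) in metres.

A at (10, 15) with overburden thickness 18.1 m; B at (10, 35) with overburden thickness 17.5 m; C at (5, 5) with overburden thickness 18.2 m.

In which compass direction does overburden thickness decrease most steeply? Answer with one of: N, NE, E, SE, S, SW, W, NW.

Taking A as reference: B−A = (0, 20, -0.6); C−A = (-5, -10, +0.1).
Solve a·Δx + b·Δy = Δd: det = 0·(-10) − (-5)·20 = 100.
∂d/∂x = [(-0.6)·(-10) − (+0.1)·20] / 100 = +0.04000
∂d/∂y = [0·(+0.1) − (-5)·(-0.6)] / 100 = -0.03000
Steepest decrease is along −∇f = (-0.04000 E, +0.03000 N) → northwest.

NW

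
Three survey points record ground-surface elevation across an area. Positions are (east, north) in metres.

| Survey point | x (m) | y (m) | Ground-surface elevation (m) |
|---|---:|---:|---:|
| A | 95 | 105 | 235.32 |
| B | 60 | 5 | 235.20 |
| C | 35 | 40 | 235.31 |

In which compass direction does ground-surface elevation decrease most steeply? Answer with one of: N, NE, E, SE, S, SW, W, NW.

Differences from A: to B (Δx, Δy, Δh) = (-35, -100, -0.12); to C = (-60, -65, -0.01).
Solve a·Δx + b·Δy = Δz: det = (-35)·(-65) − (-60)·(-100) = -3725.
∂z/∂x = [(-0.12)·(-65) − (-0.01)·(-100)] / -3725 = -0.001826
∂z/∂y = [(-35)·(-0.01) − (-60)·(-0.12)] / -3725 = +0.001839
Steepest decrease is along −∇f = (+0.001826 E, -0.001839 N) → southeast.

SE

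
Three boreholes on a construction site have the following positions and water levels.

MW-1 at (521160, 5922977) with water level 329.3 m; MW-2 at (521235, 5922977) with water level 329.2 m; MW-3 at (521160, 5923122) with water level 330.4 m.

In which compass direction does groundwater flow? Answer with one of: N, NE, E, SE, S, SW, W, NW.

S

∂h/∂x = (329.2 − 329.3) / (521235 − 521160) = -0.001333
∂h/∂y = (330.4 − 329.3) / (5923122 − 5922977) = +0.007586
Flow = −∇h = (+0.001333 east, -0.007586 north), which points south.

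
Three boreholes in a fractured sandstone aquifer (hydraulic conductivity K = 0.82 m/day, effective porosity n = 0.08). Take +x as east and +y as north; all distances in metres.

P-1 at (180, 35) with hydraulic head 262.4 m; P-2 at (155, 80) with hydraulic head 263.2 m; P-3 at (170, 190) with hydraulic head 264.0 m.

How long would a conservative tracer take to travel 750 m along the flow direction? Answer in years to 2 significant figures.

Three-point gradient (reference P-1): Δ to P-2 = (-25, 45, +0.8), Δ to P-3 = (-10, 155, +1.6).
∂h/∂x = -0.01518, ∂h/∂y = +0.009343 (det = -3425).
|∇h| = √(-0.01518² + 0.009343²) = 0.01782
Seepage velocity v = K·i/n = 0.82 × 0.01782 / 0.08 = 0.1827 m/day.
t = 750 / 0.1827 = 4105 days = 11.2 years.

11 years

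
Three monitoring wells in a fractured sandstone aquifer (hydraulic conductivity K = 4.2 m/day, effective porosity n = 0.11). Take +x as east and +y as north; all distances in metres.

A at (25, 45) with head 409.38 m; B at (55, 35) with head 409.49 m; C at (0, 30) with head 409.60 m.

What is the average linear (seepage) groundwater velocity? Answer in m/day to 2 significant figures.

With h = a·x + b·y + c and A as origin, the differences give:
  30·a + (-10)·b = +0.11
  (-25)·a + (-15)·b = +0.22
Eliminate b (×(-15) and ×(-10), subtract): -700·a = 0.550 → a = ∂h/∂x = -0.0007857
Back-substitute: b = ∂h/∂y = -0.01336.
|∇h| = √(-0.0007857² + -0.01336²) = 0.01338
Seepage velocity v = K·i/n = 4.2 × 0.01338 / 0.11 = 0.5109 m/day.

0.51 m/day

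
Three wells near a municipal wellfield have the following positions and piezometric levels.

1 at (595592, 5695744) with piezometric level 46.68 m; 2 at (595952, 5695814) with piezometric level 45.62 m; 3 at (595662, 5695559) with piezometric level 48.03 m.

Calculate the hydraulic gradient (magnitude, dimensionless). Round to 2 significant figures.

0.0080

Differences from 1: to 2 (Δx, Δy, Δh) = (360, 70, -1.06); to 3 = (70, -185, +1.35).
Solve a·Δx + b·Δy = Δh: det = 360·(-185) − 70·70 = -71500.
∂h/∂x = [(-1.06)·(-185) − (+1.35)·70] / -71500 = -0.001421
∂h/∂y = [360·(+1.35) − 70·(-1.06)] / -71500 = -0.007835
|∇h| = √(-0.001421² + -0.007835²) = 0.007963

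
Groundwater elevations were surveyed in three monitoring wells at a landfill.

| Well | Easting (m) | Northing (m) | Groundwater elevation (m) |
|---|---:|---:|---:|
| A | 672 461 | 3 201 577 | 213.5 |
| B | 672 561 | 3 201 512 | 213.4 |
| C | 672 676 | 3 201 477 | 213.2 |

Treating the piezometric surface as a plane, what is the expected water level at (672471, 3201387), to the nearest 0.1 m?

Three-point gradient (reference A): Δ to B = (100, -65, -0.1), Δ to C = (215, -100, -0.3).
∂h/∂x = -0.002390, ∂h/∂y = -0.002138 (det = 3975).
h(672471, 3201387) = 213.5 + (-0.002390)·(10) + (-0.002138)·(-190) = 213.5 -0.024 +0.406 = 213.882 m.

213.9 m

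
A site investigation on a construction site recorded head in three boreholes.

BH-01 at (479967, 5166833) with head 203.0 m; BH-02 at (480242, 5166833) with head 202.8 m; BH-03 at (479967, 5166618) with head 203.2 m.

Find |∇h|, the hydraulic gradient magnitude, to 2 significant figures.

0.0012

∂h/∂x = (202.8 − 203.0) / (480242 − 479967) = -0.0007273
∂h/∂y = (203.2 − 203.0) / (5166618 − 5166833) = -0.0009302
|∇h| = √(-0.0007273² + -0.0009302²) = 0.001181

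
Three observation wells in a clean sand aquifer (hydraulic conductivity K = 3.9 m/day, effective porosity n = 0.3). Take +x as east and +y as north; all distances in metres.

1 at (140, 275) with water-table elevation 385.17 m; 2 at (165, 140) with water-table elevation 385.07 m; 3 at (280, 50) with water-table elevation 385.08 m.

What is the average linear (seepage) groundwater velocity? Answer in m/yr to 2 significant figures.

5.6 m/yr

Differences from 1: to 2 (Δx, Δy, Δh) = (25, -135, -0.10); to 3 = (140, -225, -0.09).
Determinant of the coordinate differences = 25·(-225) − 140·(-135) = 13275.
∂h/∂x = [(-0.10)·(-225) − (-0.09)·(-135)] / 13275 = +0.0007797
∂h/∂y = [25·(-0.09) − 140·(-0.10)] / 13275 = +0.0008851
|∇h| = √(0.0007797² + 0.0008851²) = 0.00118
Seepage velocity v = K·i/n = 3.9 × 0.00118 / 0.3 = 0.01534 m/day = 5.603 m/yr.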